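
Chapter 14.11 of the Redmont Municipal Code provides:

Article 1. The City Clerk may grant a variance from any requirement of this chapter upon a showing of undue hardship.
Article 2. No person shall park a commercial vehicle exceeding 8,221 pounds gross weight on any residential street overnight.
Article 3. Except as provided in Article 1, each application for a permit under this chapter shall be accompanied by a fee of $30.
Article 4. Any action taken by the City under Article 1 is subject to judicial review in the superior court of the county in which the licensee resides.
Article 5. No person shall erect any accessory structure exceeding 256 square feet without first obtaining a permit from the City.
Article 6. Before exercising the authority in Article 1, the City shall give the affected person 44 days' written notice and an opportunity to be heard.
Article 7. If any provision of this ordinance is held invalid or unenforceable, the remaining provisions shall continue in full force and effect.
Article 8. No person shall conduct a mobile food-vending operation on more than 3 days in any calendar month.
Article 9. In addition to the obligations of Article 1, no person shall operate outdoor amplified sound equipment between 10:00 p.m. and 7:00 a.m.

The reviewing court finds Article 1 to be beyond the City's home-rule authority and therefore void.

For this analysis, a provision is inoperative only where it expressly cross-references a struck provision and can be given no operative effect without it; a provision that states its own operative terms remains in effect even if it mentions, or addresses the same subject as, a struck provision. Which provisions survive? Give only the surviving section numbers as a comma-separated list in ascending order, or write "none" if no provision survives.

2, 3, 5, 7, 8, 9

Article 1 is struck. Article 4 operates only by reference to Article 1, so it falls with Article 1. Article 6 has no operative effect of its own apart from Article 1 and is therefore inoperative. Article 9 mentions Article 1 but its own obligation stands independently of Article 1, so Article 9 is not affected. Article 3 mentions Article 1 but its own obligation stands independently of Article 1, so Article 3 is not affected. Article 7 is a severability clause and preserves every provision that can still be given independent effect. Article 2, Article 3, Article 5, Article 7, Article 8, and Article 9 remain in effect.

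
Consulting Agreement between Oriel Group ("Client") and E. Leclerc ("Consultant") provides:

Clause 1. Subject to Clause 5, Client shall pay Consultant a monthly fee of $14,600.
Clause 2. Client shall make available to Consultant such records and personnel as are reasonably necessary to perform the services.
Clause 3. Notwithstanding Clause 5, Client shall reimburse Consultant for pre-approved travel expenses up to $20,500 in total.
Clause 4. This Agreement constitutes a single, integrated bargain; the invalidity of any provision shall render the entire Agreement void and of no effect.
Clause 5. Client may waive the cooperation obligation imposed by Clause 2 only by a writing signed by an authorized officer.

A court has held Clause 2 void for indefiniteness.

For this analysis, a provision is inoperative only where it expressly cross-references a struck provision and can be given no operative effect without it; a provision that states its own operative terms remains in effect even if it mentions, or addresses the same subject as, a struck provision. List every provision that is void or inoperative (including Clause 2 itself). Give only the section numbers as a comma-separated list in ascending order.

Clause 2 is struck. Clause 5 merely fixes the waiver condition for Clause 2; with Clause 2 gone it has nothing to operate on and falls away. Clause 4 provides that the Agreement is not severable, so the invalidity of any one provision voids the entire Agreement. No provision of the Agreement survives.

1, 2, 3, 4, 5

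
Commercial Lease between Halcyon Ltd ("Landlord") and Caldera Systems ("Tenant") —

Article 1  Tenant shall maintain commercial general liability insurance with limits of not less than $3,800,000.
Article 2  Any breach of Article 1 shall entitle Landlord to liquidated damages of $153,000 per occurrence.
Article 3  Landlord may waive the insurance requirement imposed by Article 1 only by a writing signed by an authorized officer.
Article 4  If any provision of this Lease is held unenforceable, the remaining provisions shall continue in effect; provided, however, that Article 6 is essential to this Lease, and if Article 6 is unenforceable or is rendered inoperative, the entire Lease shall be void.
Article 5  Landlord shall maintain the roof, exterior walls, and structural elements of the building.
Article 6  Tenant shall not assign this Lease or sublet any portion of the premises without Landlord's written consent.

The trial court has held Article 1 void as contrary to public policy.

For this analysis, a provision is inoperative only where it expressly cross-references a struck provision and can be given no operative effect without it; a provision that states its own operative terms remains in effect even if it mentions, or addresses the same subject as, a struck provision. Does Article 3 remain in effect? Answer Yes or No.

No

Article 1 is struck. Article 2 has no operative effect of its own apart from Article 1 and is therefore inoperative. Article 3 merely fixes the waiver condition for Article 1; with Article 1 gone it has nothing to operate on and falls away. Article 4 makes Article 6 an essential term, but Article 6 is unaffected, so the severability proviso in Article 4 preserves the remaining provisions. Article 4, Article 5, and Article 6 remain in effect. Article 3 is among the inoperative provisions, so the answer is no.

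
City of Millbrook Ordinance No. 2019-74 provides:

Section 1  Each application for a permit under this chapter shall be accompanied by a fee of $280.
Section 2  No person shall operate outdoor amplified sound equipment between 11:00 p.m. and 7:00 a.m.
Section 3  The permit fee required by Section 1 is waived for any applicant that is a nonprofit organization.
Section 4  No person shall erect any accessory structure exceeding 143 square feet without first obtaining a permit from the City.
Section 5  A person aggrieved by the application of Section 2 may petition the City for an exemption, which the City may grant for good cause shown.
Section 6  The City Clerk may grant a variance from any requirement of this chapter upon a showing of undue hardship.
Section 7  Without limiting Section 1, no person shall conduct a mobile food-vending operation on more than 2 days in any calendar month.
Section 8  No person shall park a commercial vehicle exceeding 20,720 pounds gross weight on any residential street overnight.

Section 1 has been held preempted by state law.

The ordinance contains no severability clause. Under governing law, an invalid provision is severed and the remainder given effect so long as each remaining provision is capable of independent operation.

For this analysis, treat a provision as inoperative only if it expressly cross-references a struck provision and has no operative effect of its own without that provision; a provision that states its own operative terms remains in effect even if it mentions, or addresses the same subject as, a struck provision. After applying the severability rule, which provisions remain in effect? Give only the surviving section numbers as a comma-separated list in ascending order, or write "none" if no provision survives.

2, 4, 5, 6, 7, 8

Section 1 is struck. Section 3 has no operative effect of its own apart from Section 1 and is therefore inoperative. Section 7 mentions Section 1 but its own obligation stands independently of Section 1, so Section 7 is not affected. With no severability clause, the stated default rule severs what cannot stand and enforces each remaining provision that can operate on its own. Section 2, Section 4, Section 5, Section 6, Section 7, and Section 8 remain in effect.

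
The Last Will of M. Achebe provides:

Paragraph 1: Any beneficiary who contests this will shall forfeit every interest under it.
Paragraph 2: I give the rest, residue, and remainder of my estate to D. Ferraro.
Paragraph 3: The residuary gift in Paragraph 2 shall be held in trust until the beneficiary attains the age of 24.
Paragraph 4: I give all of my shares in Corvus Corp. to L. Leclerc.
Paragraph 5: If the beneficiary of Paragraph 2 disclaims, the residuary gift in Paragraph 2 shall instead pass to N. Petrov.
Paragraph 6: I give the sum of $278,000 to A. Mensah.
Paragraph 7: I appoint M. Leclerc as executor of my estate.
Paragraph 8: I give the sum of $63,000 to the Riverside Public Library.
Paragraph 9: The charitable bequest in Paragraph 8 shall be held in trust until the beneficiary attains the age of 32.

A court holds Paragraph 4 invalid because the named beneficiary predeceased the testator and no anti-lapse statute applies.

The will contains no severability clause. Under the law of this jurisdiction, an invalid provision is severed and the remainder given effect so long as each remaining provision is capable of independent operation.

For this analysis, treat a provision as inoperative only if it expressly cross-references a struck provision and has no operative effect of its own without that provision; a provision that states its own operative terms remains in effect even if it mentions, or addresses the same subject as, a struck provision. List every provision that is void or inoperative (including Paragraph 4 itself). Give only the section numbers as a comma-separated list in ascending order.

Paragraph 4 is struck. Nothing else in the will is defined by reference to Paragraph 4. Under the stated default rule, only provisions that cannot operate independently fall away; the rest are enforced. That leaves Paragraph 1, Paragraph 2, Paragraph 3, Paragraph 5, Paragraph 6, Paragraph 7, Paragraph 8, and Paragraph 9 in effect.

4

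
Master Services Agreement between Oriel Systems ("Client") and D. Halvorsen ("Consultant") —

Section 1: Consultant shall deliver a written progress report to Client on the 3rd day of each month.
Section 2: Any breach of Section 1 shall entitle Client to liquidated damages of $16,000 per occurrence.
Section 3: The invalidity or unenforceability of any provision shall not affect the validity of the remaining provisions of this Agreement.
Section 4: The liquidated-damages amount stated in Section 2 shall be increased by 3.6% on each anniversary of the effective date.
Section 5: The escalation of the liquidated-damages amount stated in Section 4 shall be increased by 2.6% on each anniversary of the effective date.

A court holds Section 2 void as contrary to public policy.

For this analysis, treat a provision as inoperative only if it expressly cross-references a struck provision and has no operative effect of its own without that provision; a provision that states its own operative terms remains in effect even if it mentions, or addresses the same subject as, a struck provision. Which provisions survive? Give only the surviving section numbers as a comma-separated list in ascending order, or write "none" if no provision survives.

1, 3

Section 2 is struck. Section 4 has no operative effect of its own apart from Section 2 and is therefore inoperative. Section 5 does nothing except set the escalation of the escalation of the liquidated-damages amount by reference to Section 4; with Section 4 gone it has no independent effect and is inoperative. Under the severability clause in Section 3, the remaining provisions continue in force. The provisions still in force are Section 1 and Section 3.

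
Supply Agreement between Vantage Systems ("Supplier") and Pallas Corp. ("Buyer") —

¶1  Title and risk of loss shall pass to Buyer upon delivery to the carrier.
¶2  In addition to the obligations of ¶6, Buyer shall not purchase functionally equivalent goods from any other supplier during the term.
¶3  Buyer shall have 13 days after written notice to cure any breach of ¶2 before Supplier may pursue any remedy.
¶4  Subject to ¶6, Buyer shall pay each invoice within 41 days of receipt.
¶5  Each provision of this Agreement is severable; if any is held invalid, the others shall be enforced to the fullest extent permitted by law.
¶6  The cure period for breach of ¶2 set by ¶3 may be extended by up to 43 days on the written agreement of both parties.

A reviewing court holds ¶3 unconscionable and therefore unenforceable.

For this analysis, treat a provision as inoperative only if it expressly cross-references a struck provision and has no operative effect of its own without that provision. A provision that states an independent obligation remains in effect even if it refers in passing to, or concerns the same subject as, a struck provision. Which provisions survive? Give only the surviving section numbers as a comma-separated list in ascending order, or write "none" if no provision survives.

1, 2, 4, 5

¶3 is struck. ¶6 does nothing except set the extension of the cure period for breach of ¶2 by reference to ¶3; with ¶3 gone it has no independent effect and is inoperative. Although ¶2 refers to ¶6, its operative terms do not depend on ¶6, so it remains in effect. ¶4 mentions ¶6 but its own obligation stands independently of ¶6, so ¶4 is not affected. ¶5 is a severability clause and preserves every provision that can still be given independent effect. ¶1, ¶2, ¶4, and ¶5 remain in effect.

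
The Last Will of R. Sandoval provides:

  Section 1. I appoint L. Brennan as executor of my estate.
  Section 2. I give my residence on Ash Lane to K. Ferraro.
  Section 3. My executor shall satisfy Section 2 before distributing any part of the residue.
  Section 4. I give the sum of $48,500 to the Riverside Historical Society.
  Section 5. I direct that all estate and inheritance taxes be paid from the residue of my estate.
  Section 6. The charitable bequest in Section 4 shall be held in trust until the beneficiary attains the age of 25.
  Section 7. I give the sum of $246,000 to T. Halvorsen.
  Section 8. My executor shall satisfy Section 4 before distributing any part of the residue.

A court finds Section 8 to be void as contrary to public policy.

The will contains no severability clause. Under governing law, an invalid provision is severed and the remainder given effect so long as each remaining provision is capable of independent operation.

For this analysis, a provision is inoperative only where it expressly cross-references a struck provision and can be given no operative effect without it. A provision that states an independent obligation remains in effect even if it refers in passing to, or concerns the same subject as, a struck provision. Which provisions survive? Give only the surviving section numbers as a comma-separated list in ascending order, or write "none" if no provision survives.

Section 8 is struck. No other provision's operative terms depend on Section 8. With no severability clause, the stated default rule severs what cannot stand and enforces each remaining provision that can operate on its own. The provisions still in force are Section 1, Section 2, Section 3, Section 4, Section 5, Section 6, and Section 7.

1, 2, 3, 4, 5, 6, 7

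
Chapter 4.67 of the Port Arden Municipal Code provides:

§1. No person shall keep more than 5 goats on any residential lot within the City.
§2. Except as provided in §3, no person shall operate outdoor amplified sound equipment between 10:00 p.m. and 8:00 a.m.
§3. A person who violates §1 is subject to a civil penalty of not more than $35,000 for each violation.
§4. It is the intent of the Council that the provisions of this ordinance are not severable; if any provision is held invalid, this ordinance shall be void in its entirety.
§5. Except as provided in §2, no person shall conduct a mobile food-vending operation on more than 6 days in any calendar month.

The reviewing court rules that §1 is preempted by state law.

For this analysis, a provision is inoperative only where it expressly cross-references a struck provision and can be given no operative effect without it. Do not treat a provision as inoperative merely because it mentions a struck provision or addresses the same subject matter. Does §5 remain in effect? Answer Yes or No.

No

§1 is struck. §3 merely fixes the civil penalty for violating §1; with §1 gone it has nothing to operate on and falls away. §4 provides that the ordinance is not severable, so the invalidity of any one provision voids the entire ordinance. No provision of the ordinance survives. §5 is among the inoperative provisions, so the answer is no.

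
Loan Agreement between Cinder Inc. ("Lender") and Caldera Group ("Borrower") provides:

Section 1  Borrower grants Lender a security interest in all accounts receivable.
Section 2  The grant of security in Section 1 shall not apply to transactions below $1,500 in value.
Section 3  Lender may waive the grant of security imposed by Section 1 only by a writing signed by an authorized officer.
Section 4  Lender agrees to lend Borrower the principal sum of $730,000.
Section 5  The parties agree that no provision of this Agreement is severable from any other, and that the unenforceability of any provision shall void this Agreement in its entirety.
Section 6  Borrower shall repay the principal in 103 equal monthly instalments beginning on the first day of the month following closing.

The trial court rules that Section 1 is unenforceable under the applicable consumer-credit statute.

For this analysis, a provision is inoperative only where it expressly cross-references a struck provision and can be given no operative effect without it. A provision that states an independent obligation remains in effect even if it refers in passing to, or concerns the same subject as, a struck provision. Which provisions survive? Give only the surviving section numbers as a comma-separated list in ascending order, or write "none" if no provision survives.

Section 1 is struck. Section 2 operates only by reference to Section 1, so it falls with Section 1. Section 3 merely fixes the waiver condition for Section 1; with Section 1 gone it has nothing to operate on and falls away. Section 5 provides that the Agreement is not severable, so the invalidity of any one provision voids the entire Agreement. No provision of the Agreement survives.

none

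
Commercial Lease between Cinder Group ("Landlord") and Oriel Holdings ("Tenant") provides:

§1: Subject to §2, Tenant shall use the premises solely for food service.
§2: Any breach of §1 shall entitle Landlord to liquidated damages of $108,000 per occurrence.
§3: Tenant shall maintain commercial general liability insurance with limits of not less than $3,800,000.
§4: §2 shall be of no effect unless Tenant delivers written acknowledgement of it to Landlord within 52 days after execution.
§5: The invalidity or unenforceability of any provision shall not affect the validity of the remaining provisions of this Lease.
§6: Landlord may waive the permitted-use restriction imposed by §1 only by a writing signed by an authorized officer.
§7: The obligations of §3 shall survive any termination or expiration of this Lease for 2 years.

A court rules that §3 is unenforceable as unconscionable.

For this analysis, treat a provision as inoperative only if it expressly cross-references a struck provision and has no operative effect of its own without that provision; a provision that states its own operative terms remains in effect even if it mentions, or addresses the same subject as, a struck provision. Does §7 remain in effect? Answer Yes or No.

No

§3 is struck. §7 has no operative effect of its own apart from §3 and is therefore inoperative. §5 is a severability clause and preserves every provision that can still be given independent effect. §1, §2, §4, §5, and §6 remain in effect. §7 is among the inoperative provisions, so the answer is no.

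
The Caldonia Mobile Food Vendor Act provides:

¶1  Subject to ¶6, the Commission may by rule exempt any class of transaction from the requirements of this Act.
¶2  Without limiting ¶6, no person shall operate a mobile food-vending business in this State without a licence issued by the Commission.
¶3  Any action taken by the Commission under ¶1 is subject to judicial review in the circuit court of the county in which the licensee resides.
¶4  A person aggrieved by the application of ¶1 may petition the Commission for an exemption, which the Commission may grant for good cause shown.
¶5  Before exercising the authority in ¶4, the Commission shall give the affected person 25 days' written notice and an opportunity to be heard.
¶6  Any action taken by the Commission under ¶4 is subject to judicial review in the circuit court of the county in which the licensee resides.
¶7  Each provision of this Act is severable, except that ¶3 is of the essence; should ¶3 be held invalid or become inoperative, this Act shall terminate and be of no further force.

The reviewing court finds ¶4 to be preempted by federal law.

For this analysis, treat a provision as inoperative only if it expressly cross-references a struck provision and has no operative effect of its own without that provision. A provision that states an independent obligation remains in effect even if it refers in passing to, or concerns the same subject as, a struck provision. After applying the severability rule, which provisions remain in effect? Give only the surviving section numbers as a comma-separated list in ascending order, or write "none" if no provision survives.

1, 2, 3, 7

¶4 is struck. ¶5 merely fixes the notice-and-hearing requirement for ¶4; with ¶4 gone it has nothing to operate on and falls away. ¶6 operates only by reference to ¶4, so it falls with ¶4. ¶1 mentions ¶6 but its own obligation stands independently of ¶6, so ¶1 is not affected. ¶2 mentions ¶6 but its own obligation stands independently of ¶6, so ¶2 is not affected. ¶7 makes ¶3 an essential term, but ¶3 is unaffected, so the severability proviso in ¶7 preserves the remaining provisions. The provisions still in force are ¶1, ¶2, ¶3, and ¶7.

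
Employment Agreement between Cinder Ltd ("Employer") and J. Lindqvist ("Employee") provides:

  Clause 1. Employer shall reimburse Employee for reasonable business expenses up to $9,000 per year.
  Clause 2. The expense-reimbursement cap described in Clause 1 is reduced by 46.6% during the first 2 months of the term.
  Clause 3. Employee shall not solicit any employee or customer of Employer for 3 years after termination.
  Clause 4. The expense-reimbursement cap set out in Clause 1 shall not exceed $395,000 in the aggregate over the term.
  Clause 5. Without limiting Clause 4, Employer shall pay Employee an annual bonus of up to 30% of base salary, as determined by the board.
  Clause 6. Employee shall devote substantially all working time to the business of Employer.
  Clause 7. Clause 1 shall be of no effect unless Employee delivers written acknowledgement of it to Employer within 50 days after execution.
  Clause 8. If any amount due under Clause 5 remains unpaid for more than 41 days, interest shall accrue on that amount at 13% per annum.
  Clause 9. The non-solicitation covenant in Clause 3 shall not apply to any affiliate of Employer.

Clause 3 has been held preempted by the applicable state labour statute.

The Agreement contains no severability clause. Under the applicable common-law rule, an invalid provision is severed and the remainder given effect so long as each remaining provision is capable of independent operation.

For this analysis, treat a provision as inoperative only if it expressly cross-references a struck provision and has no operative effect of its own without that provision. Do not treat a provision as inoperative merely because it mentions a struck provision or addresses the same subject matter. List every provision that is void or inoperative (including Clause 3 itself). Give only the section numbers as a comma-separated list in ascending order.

3, 9

Clause 3 is struck. Clause 9 has no operative effect of its own apart from Clause 3 and is therefore inoperative. Under the stated default rule, only provisions that cannot operate independently fall away; the rest are enforced. Clause 1, Clause 2, Clause 4, Clause 5, Clause 6, Clause 7, and Clause 8 remain in effect.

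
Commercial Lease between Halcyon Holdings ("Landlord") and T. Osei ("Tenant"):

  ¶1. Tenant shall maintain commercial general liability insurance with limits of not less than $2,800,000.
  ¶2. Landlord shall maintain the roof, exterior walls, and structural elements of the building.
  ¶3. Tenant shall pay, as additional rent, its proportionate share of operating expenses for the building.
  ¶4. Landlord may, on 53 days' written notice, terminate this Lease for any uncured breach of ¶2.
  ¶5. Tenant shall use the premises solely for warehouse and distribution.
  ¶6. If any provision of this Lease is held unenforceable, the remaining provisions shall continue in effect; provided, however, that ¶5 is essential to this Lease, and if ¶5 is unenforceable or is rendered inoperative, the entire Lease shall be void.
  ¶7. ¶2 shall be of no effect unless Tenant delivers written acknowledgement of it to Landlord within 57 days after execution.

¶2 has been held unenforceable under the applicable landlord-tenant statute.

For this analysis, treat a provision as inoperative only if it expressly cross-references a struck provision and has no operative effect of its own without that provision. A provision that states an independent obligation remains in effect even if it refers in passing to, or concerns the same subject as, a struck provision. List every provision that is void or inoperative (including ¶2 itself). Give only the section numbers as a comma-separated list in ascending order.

2, 4, 7

¶2 is struck. ¶4 has no operative effect of its own apart from ¶2 and is therefore inoperative. ¶7 has no operative effect of its own apart from ¶2 and is therefore inoperative. ¶6 makes ¶5 an essential term, but ¶5 is unaffected, so the severability proviso in ¶6 preserves the remaining provisions. That leaves ¶1, ¶3, ¶5, and ¶6 in effect.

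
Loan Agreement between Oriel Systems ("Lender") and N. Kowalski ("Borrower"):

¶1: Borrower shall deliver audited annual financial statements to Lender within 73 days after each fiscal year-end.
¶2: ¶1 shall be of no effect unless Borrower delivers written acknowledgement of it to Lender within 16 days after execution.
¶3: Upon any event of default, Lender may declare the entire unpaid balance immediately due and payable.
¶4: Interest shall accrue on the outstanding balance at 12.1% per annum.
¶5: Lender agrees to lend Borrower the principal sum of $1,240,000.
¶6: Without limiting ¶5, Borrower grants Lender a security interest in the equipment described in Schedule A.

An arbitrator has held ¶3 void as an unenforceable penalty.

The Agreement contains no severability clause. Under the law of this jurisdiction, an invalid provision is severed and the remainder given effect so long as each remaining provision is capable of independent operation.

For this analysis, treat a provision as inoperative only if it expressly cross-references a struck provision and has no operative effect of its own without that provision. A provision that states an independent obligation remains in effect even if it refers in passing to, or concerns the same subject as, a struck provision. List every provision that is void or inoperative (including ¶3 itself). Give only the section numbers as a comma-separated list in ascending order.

¶3 is struck. No other provision's operative terms depend on ¶3. Under the stated default rule, only provisions that cannot operate independently fall away; the rest are enforced. The provisions still in force are ¶1, ¶2, ¶4, ¶5, and ¶6.

3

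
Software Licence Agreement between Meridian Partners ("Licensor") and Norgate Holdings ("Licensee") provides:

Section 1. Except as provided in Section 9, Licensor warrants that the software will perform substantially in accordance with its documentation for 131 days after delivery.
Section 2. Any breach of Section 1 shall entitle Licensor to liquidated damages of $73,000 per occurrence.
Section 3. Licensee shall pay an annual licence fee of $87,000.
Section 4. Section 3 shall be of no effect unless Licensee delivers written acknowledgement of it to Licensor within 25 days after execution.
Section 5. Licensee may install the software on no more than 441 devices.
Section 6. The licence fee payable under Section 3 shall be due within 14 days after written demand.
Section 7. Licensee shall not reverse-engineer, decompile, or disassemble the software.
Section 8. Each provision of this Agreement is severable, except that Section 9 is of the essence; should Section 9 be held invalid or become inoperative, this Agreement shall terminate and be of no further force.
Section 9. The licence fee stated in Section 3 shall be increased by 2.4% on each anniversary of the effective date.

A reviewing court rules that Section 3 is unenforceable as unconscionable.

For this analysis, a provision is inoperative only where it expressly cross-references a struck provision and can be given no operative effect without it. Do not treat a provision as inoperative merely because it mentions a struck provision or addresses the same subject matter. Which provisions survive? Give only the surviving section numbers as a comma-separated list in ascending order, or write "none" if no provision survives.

none

Section 3 is struck. Section 4 merely fixes the acknowledgement condition for Section 3; with Section 3 gone it has nothing to operate on and falls away. Section 6 operates only by reference to Section 3, so it falls with Section 3. Section 9 operates only by reference to Section 3, so it falls with Section 3. Section 8 makes Section 9 an essential term, and Section 9 has been rendered inoperative by the cascade; under Section 8, the entire Agreement is therefore void. No provision of the Agreement survives.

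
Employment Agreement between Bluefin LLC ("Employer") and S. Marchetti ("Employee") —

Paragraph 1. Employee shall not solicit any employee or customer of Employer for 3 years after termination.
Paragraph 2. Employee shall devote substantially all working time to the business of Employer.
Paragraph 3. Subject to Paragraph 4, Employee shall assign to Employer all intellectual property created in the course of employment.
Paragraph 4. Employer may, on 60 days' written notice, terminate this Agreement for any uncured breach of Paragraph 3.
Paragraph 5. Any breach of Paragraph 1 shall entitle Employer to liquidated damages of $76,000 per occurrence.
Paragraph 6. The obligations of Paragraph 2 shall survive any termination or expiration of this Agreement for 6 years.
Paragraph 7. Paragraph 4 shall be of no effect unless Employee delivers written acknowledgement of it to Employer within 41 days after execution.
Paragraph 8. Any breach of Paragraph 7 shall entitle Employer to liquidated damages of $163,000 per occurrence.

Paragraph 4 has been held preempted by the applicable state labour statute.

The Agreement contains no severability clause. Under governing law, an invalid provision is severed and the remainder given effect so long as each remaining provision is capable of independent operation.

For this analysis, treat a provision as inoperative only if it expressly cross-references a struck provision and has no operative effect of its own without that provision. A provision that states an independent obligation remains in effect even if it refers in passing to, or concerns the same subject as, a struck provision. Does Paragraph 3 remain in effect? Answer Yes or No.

Paragraph 4 is struck. The only function of Paragraph 7 is the acknowledgement condition for Paragraph 4, so it cannot stand once Paragraph 4 is removed. Paragraph 8 has no operative effect of its own apart from Paragraph 7 and is therefore inoperative. Although Paragraph 3 refers to Paragraph 4, its operative terms do not depend on Paragraph 4, so it remains in effect. With no severability clause, the stated default rule severs what cannot stand and enforces each remaining provision that can operate on its own. Paragraph 1, Paragraph 2, Paragraph 3, Paragraph 5, and Paragraph 6 remain in effect. Paragraph 3 is among the surviving provisions, so the answer is yes.

Yes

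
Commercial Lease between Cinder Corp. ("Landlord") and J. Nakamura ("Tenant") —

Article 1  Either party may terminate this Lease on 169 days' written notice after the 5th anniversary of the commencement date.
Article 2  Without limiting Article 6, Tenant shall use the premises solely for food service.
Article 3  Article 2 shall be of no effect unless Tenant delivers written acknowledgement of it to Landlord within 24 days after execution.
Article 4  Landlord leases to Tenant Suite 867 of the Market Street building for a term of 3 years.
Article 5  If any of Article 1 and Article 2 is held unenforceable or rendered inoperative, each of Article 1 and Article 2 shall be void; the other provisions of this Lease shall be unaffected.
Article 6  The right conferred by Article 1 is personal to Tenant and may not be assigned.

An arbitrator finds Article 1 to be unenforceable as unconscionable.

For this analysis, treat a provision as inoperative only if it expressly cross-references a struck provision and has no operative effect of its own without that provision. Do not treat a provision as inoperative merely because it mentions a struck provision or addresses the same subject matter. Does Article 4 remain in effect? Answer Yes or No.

Yes

Article 1 is struck. The only function of Article 6 is the non-assignment of Article 1, so it cannot stand once Article 1 is removed. Article 5 declares Article 1 and Article 2 mutually dependent; since one of them has fallen, all of them are of no effect. That brings down Article 2 as well. Article 3 in turn depends solely on a provision now struck and likewise falls. The remainder continues in force under Article 5. The provisions still in force are Article 4 and Article 5. Article 4 is among the surviving provisions, so the answer is yes.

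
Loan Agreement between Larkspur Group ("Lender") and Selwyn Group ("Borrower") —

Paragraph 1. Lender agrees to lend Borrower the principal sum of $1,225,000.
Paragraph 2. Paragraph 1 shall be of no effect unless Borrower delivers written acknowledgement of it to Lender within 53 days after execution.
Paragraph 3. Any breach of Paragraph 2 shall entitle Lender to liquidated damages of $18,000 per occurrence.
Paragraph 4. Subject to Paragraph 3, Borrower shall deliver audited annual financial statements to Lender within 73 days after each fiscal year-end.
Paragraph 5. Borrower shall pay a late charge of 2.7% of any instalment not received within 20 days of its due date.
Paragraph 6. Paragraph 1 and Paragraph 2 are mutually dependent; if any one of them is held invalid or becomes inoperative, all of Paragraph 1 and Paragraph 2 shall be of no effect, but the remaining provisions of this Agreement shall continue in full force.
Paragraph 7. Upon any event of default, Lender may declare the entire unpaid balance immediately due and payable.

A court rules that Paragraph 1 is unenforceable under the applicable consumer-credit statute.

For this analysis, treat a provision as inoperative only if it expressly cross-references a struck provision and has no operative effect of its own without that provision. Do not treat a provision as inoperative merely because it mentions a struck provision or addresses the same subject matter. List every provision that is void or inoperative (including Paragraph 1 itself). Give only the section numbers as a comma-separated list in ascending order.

1, 2, 3

Paragraph 1 is struck. Paragraph 2 operates only by reference to Paragraph 1, so it falls with Paragraph 1. Paragraph 3 has no operative effect of its own apart from Paragraph 2 and is therefore inoperative. Paragraph 4 mentions Paragraph 3 but its own obligation stands independently of Paragraph 3, so Paragraph 4 is not affected. Paragraph 6 declares Paragraph 1 and Paragraph 2 mutually dependent; since one of them has fallen, all of them are of no effect. The remainder continues in force under Paragraph 6. The provisions still in force are Paragraph 4, Paragraph 5, Paragraph 6, and Paragraph 7.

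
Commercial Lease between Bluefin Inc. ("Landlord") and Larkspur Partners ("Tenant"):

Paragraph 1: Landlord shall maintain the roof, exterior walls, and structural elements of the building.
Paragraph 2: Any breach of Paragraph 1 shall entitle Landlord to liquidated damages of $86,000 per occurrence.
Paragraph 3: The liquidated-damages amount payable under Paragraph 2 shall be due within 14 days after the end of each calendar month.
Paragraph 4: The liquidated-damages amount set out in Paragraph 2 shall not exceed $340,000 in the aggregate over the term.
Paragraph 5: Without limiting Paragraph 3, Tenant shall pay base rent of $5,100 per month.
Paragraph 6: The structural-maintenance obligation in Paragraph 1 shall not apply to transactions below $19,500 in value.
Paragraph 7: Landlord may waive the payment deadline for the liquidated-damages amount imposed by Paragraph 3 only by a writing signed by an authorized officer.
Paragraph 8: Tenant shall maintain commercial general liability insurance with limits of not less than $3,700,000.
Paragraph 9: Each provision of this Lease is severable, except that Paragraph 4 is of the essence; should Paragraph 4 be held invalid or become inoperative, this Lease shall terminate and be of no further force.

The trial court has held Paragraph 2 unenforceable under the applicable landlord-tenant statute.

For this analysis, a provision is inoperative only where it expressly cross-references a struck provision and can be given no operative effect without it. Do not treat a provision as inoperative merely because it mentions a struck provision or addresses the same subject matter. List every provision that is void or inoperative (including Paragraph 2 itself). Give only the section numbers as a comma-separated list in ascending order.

1, 2, 3, 4, 5, 6, 7, 8, 9

Paragraph 2 is struck. Paragraph 3 has no operative effect of its own apart from Paragraph 2 and is therefore inoperative. Paragraph 4 has no operative effect of its own apart from Paragraph 2 and is therefore inoperative. Paragraph 7 merely fixes the waiver condition for Paragraph 3; with Paragraph 3 gone it has nothing to operate on and falls away. Paragraph 9 makes Paragraph 4 an essential term, and Paragraph 4 has been rendered inoperative by the cascade; under Paragraph 9, the entire Lease is therefore void. No provision of the Lease survives.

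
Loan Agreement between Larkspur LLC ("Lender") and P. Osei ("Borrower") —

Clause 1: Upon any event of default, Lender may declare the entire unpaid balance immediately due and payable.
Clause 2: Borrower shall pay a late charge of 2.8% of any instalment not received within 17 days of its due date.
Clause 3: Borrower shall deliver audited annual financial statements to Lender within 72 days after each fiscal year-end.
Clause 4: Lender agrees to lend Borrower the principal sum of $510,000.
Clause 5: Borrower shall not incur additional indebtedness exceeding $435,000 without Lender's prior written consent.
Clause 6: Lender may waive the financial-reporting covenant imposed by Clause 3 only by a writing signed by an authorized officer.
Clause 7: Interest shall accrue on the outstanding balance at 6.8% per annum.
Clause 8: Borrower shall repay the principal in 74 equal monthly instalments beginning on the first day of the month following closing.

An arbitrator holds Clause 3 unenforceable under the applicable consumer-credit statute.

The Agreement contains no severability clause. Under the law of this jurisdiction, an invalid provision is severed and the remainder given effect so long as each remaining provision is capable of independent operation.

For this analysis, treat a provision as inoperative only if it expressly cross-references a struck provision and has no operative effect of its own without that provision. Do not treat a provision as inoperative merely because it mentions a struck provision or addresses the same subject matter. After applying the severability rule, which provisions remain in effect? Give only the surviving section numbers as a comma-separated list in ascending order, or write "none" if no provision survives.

1, 2, 4, 5, 7, 8

Clause 3 is struck. Clause 6 operates only by reference to Clause 3, so it falls with Clause 3. With no severability clause, the stated default rule severs what cannot stand and enforces each remaining provision that can operate on its own. The provisions still in force are Clause 1, Clause 2, Clause 4, Clause 5, Clause 7, and Clause 8.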